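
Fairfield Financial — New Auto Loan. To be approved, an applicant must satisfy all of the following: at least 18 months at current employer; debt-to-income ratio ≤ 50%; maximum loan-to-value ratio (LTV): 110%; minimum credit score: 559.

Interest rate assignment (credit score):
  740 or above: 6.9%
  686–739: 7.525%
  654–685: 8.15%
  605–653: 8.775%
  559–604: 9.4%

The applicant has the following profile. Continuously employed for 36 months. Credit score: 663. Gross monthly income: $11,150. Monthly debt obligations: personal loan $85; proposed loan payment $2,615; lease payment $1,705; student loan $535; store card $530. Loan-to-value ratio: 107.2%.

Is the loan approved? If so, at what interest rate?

Approved at 8.15%

Credit score 663 ≥ 559 (meets minimum)
Total monthly debts = (85 + 2,615 + 1,705 + 535 + 530) = 5,470. DTI = 5,470/11,150 = 49.1% ≤ 50%
Employment 36 ≥ 18 months
LTV 107.2% — within 110%
All requirements met. Score 663 falls in the 654–685 tier → 8.15%.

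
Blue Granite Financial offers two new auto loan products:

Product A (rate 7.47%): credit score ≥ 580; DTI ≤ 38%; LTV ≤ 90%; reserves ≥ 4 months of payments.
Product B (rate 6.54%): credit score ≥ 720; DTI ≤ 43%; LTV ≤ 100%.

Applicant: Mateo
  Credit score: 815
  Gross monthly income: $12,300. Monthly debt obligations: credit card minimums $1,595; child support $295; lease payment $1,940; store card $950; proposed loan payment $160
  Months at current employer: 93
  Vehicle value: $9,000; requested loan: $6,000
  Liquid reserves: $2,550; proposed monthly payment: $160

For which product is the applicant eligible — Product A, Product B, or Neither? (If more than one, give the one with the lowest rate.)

Product B

Total debts = (1,595 + 295 + 1,940 + 950 + 160) = 4,940; DTI = 4,940/12,300 = 40.2%.
LTV = 6,000/9,000 = 66.7%.
Reserves = 2,550/160 = 15.9 months.
Product A: score 815 ≥ 580; DTI 40.2% > 38%; LTV 66.7% ≤ 90%; reserves 15.9 ≥ 4 mo → does not qualify.
Product B: score 815 ≥ 720; DTI 40.2% ≤ 43%; LTV 66.7% ≤ 100% → qualifies.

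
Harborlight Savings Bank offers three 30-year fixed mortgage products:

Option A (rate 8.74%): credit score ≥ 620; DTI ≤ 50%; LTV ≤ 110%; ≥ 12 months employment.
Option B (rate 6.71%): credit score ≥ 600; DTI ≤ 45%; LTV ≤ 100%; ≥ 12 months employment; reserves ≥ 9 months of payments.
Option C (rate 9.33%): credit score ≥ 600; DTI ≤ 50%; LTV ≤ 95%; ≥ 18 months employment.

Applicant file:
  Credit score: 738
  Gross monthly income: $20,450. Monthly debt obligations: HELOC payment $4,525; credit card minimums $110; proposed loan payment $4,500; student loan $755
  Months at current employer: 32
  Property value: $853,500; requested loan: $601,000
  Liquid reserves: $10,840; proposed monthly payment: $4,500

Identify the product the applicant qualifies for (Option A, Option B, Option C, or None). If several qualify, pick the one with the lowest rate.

Total debts = (4,525 + 110 + 4,500 + 755) = 9,890; DTI = 9,890/20,450 = 48.4%.
LTV = 601,000/853,500 = 70.4%.
Reserves = 10,840/4,500 = 2.4 months.
Option A: score 738 ≥ 620; DTI 48.4% ≤ 50%; LTV 70.4% ≤ 110%; employment 32 ≥ 12 mo → qualifies.
Option B: score 738 ≥ 600; DTI 48.4% > 45%; LTV 70.4% ≤ 100%; employment 32 ≥ 12 mo; reserves 2.4 < 9 mo → does not qualify.
Option C: score 738 ≥ 600; DTI 48.4% ≤ 50%; LTV 70.4% ≤ 95%; employment 32 ≥ 18 mo → qualifies.
Qualifying: Option A, Option C. Lowest rate is 8.74% → Option A.

Option A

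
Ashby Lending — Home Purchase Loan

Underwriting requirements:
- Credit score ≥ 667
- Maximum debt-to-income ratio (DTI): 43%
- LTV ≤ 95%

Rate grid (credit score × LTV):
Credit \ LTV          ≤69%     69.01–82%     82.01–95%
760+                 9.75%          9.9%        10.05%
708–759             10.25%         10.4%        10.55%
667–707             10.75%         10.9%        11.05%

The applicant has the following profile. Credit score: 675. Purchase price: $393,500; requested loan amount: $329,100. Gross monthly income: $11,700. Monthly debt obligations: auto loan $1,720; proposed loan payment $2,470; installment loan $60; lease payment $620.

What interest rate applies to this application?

11.05%

Credit score 675 ≥ 667; Total monthly debts = (1,720 + 2,470 + 60 + 620) = 4,870. DTI: 4,870 ÷ 11,700 = 41.6%, within the 43% cap
Loan-to-value = 329,100/393,500 = 83.6% — pass (95% max)
Credit 675 → row 667–707; LTV 83.6% → column 82.01–95%. Grid cell → 11.05%.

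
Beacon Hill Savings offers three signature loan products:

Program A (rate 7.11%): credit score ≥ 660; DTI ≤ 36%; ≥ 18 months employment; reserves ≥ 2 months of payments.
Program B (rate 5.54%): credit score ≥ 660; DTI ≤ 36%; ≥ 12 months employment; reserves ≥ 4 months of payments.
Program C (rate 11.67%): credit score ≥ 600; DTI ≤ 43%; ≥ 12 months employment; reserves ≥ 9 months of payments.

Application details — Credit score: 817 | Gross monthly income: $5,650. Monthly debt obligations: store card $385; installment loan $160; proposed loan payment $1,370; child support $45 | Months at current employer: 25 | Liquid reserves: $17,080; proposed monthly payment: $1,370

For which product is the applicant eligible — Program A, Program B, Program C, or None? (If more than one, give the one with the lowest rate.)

Program B

Total debts = (385 + 160 + 1,370 + 45) = 1,960; DTI = 1,960/5,650 = 34.7%.
Reserves = 17,080/1,370 = 12.5 months.
Program A: score 817 ≥ 660; DTI 34.7% ≤ 36%; employment 25 ≥ 18 mo; reserves 12.5 ≥ 2 mo → qualifies.
Program B: score 817 ≥ 660; DTI 34.7% ≤ 36%; employment 25 ≥ 12 mo; reserves 12.5 ≥ 4 mo → qualifies.
Program C: score 817 ≥ 600; DTI 34.7% ≤ 43%; employment 25 ≥ 12 mo; reserves 12.5 ≥ 9 mo → qualifies.
Qualifying: Program A, Program B, Program C. Lowest rate is 5.54% → Program B.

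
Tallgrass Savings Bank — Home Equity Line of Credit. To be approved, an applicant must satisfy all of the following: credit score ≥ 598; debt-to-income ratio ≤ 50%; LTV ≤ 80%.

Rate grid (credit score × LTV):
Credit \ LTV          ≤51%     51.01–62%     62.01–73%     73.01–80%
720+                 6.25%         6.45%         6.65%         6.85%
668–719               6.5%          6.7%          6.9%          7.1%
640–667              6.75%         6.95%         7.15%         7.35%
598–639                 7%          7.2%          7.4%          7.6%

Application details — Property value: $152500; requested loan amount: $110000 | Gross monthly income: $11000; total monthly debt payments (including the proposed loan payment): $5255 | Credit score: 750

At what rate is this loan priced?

Credit score 750 ≥ 598; Debt-to-income = 5,255/11,000 = 47.8% — meets 50% limit
LTV = 110,000/152,500 = 72.1% ≤ 80%
Row: 750 falls in 720+. Column: 72.1% falls in 62.01–73%. Rate = 6.65%.

6.65%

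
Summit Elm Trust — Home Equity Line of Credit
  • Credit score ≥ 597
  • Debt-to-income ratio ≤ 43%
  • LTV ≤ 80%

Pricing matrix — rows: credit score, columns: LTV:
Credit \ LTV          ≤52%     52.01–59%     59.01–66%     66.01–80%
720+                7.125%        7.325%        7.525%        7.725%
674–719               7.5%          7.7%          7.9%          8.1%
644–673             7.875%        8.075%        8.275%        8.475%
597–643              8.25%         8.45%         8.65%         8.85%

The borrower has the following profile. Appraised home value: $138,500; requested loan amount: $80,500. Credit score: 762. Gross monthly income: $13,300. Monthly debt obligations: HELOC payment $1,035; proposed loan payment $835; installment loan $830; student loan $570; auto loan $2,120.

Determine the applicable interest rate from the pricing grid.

Credit score 762 ≥ 597; Total monthly debts = (1,035 + 835 + 830 + 570 + 2,120) = 5,390. Debt-to-income = 5,390/13,300 = 40.5% — meets 43% limit
Loan-to-value = 80,500/138,500 = 58.1% — pass (80% max)
Score 762 is in the 720+ band; LTV 58.1% is in the 52.01–59% band → 7.325%.

7.325%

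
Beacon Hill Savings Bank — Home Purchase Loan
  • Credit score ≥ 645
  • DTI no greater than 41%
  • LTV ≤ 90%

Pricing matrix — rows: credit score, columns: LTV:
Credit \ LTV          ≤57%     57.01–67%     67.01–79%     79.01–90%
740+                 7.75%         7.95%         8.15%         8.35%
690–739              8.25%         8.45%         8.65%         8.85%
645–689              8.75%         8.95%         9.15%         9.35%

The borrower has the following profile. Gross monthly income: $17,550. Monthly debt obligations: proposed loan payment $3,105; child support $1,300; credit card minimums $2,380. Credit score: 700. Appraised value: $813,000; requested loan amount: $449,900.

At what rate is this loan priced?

8.25%

Credit score 700 ≥ 645; Total monthly debts = (3,105 + 1,300 + 2,380) = 6,785. Debt-to-income = 6,785/17,550 = 38.7% — meets 41% limit
LTV: 449,900 ÷ 813,000 = 55.3%, within 90% cap
Score 700 is in the 690–739 band; LTV 55.3% is in the ≤57% band → 8.25%.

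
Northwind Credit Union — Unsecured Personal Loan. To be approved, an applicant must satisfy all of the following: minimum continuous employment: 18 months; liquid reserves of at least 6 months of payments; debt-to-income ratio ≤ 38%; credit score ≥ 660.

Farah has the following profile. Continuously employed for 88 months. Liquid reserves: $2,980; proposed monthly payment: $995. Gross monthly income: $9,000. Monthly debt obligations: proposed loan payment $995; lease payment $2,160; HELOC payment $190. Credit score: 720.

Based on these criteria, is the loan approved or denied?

Denied

Employment 88 ≥ 18 months
Liquid reserves cover 2,980/995 = 3.0 months — < 6 required
Total monthly debts = (995 + 2,160 + 190) = 3,345. Debt-to-income = 3,345/9,000 = 37.2% — meets 38% limit
Credit score 720 ≥ 660 (meets)
Fails on reserves.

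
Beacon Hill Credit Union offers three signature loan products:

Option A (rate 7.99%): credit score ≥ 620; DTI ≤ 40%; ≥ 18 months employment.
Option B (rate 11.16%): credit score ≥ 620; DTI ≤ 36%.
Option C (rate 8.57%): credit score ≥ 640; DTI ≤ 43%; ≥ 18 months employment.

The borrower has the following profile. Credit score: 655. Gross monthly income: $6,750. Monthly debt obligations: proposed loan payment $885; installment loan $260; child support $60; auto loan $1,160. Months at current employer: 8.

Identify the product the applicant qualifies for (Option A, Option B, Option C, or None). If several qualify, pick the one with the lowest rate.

Total debts = (885 + 260 + 60 + 1,160) = 2,365; DTI = 2,365/6,750 = 35%.
Option A: score 655 ≥ 620; DTI 35% ≤ 40%; employment 8 < 18 mo → does not qualify.
Option B: score 655 ≥ 620; DTI 35% ≤ 36% → qualifies.
Option C: score 655 ≥ 640; DTI 35% ≤ 43%; employment 8 < 18 mo → does not qualify.

Option B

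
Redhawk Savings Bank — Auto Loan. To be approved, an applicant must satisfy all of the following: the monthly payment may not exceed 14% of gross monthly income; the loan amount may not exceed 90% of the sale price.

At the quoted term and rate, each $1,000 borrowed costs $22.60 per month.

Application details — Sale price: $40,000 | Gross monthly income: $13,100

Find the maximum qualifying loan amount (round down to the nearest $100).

Payment cap: 14% × $13,100 = $1,834/month.
At $22.60 per $1,000, that supports 1,834/22.60 × 1,000 ≈ $81,150 → $81,100.
LTV cap: 90% × $40,000 = $36,000 → $36,000.
Binding constraint: loan-to-value.

$36,000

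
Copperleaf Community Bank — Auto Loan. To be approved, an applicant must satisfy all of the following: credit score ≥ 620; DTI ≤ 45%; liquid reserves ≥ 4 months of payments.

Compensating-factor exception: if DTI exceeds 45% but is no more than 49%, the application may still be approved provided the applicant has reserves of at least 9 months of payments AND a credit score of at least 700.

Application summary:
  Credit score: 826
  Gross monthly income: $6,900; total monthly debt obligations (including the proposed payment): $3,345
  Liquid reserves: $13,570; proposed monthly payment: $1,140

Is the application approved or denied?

Approved

Credit score 826 ≥ 620 (meets base)
DTI: 3,345 ÷ 6,900 = 48.5%, over the 45% base limit.
Reserves = 13,570/1,140 = 11.9 months ≥ 4
48.5% falls in the override range (45%–49%), so the compensating-factor test applies.
Override check — reserves: 11.9 mo (ok); score: 826 (ok).
Both compensating conditions met → exception applies.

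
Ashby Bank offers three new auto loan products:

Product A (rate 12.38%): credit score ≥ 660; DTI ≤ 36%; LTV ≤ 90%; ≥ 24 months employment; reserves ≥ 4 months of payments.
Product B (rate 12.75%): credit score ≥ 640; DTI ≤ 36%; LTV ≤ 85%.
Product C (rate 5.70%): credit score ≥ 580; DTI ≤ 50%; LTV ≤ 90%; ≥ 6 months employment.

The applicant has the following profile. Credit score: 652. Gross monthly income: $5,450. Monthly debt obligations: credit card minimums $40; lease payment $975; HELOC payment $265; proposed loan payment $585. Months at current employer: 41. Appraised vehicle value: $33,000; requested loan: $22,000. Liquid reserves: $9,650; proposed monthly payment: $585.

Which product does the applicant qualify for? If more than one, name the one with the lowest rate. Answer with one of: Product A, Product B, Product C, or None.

Product C

Total debts = (40 + 975 + 265 + 585) = 1,865; DTI = 1,865/5,450 = 34.2%.
LTV = 22,000/33,000 = 66.7%.
Reserves = 9,650/585 = 16.5 months.
Product A: score 652 < 660; DTI 34.2% ≤ 36%; LTV 66.7% ≤ 90%; employment 41 ≥ 24 mo; reserves 16.5 ≥ 4 mo → does not qualify.
Product B: score 652 ≥ 640; DTI 34.2% ≤ 36%; LTV 66.7% ≤ 85% → qualifies.
Product C: score 652 ≥ 580; DTI 34.2% ≤ 50%; LTV 66.7% ≤ 90%; employment 41 ≥ 6 mo → qualifies.
Qualifying: Product B, Product C. Lowest rate is 5.70% → Product C.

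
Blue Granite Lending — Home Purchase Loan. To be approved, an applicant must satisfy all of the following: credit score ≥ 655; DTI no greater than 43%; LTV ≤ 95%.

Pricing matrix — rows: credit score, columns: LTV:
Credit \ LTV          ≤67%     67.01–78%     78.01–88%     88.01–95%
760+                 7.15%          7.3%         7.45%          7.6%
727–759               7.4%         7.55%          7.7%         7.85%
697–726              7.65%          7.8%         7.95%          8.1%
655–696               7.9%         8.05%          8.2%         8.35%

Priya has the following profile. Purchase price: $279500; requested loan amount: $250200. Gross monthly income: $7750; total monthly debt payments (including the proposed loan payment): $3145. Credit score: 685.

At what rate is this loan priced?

8.35%

Credit score 685 ≥ 655; DTI = 3,145/7,750 = 40.6% ≤ 43%
Loan-to-value = 250,200/279,500 = 89.5% — pass (95% max)
Score 685 is in the 655–696 band; LTV 89.5% is in the 88.01–95% band → 8.35%.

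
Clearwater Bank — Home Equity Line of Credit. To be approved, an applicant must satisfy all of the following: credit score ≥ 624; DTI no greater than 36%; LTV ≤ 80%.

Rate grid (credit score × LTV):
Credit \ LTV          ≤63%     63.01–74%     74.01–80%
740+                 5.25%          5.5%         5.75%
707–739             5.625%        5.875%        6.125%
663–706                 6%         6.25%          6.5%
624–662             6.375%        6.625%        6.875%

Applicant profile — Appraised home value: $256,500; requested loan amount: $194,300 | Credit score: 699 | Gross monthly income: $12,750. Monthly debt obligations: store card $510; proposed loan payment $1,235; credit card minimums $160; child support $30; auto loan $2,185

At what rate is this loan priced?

6.5%

Credit score 699 ≥ 624; Total monthly debts = (510 + 1,235 + 160 + 30 + 2,185) = 4,120. Debt-to-income = 4,120/12,750 = 32.3% — meets 36% limit
Loan-to-value = 194,300/256,500 = 75.8% — pass (80% max)
Credit 699 → row 663–706; LTV 75.8% → column 74.01–80%. Grid cell → 6.5%.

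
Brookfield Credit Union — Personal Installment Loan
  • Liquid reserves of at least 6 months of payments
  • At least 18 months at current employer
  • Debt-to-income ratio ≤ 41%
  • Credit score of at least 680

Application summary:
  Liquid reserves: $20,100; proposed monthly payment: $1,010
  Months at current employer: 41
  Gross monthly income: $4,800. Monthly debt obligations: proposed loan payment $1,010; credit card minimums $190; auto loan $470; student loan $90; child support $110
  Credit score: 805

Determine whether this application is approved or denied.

Liquid reserves cover 20,100/1,010 = 19.9 months — ≥ 6 required
Employment 41 ≥ 18 months
Total monthly debts = (1,010 + 190 + 470 + 90 + 110) = 1,870. Debt-to-income = 1,870/4,800 = 39% — meets 41% limit
Credit score 805 ≥ 680 (meets)
All criteria satisfied.

Approved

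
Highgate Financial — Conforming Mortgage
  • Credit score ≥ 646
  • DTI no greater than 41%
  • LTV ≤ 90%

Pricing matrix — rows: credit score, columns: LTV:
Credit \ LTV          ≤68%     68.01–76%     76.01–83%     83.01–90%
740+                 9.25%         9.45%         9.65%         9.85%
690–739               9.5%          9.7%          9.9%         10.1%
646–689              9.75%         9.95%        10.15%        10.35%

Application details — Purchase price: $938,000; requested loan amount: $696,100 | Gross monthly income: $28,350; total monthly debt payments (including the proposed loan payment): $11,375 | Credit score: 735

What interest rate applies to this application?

Credit score 735 ≥ 646; Debt-to-income = 11,375/28,350 = 40.1% — meets 41% limit
LTV = 696,100/938,000 = 74.2% ≤ 90%
Row: 735 falls in 690–739. Column: 74.2% falls in 68.01–76%. Rate = 9.7%.

9.7%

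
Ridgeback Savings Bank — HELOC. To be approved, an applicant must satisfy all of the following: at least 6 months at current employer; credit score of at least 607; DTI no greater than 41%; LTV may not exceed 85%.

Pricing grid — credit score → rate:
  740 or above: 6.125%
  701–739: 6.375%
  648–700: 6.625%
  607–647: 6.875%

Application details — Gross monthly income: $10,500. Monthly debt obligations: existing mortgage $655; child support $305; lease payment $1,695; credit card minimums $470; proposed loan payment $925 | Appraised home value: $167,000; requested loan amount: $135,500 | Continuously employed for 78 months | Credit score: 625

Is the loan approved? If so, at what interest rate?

Approved at 6.875%

Credit score 625 ≥ 607 (meets minimum)
Total monthly debts = (655 + 305 + 1,695 + 470 + 925) = 4,050. DTI: 4,050 ÷ 10,500 = 38.6%, within the 41% cap
LTV = 135,500/167,000 = 81.1% ≤ 85%
Employment 78 ≥ 6 months
All requirements met. Score 625 falls in the 607–647 tier → 6.875%.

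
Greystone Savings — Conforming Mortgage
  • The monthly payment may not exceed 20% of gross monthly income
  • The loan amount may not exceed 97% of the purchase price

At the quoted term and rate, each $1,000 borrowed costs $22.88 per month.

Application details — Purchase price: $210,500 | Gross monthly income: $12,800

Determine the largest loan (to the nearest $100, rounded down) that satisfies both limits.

$111,800

Payment cap: 20% × $12,800 = $2,560/month.
At $22.88 per $1,000, that supports 2,560/22.88 × 1,000 ≈ $111,888 → $111,800.
LTV cap: 97% × $210,500 = $204,185 → $204,100.
Binding constraint: payment-to-income.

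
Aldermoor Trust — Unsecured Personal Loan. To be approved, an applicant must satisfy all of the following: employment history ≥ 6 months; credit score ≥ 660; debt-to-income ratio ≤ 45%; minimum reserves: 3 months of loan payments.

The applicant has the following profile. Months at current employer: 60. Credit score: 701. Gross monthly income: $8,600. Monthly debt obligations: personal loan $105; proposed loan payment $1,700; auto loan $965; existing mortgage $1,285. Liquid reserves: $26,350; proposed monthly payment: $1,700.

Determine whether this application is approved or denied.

Employment 60 ≥ 6 months
Credit score 701 ≥ 660 (meets)
Total monthly debts = (105 + 1,700 + 965 + 1,285) = 4,055. DTI = 4,055/8,600 = 47.2% > 45%
Liquid reserves cover 26,350/1,700 = 15.5 months — ≥ 3 required
Fails on DTI.

Denied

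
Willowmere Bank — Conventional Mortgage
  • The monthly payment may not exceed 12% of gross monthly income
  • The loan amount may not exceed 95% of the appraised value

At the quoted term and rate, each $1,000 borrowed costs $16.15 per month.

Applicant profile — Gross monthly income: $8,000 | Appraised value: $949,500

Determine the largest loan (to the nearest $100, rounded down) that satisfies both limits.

$59,400

Payment cap: 12% × $8,000 = $960/month.
At $16.15 per $1,000, that supports 960/16.15 × 1,000 ≈ $59,442 → $59,400.
LTV cap: 95% × $949,500 = $902,025 → $902,000.
Binding constraint: payment-to-income.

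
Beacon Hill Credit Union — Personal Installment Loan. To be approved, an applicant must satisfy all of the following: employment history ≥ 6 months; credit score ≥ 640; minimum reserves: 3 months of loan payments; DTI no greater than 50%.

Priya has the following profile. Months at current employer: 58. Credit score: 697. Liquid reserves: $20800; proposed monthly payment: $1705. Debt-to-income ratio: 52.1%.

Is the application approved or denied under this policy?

Denied

Employment 58 ≥ 6 months
Credit score 697 ≥ 640 (meets)
Reserves: 20,800 ÷ 1,705 = 12.2 months (meets 3-month minimum)
DTI 52.1% is over the 50% limit
Fails on DTI.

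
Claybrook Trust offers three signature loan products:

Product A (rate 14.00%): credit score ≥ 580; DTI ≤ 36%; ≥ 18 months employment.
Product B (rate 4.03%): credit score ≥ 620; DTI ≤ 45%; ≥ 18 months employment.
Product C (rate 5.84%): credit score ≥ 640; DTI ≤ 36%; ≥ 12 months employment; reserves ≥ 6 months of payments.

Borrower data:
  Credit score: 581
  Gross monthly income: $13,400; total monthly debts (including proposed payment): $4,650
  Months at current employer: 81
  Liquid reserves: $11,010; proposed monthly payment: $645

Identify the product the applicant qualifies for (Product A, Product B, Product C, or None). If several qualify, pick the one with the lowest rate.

DTI = 4,650/13,400 = 34.7%.
Reserves = 11,010/645 = 17.1 months.
Product A: score 581 ≥ 580; DTI 34.7% ≤ 36%; employment 81 ≥ 18 mo → qualifies.
Product B: score 581 < 620; DTI 34.7% ≤ 45%; employment 81 ≥ 18 mo → does not qualify.
Product C: score 581 < 640; DTI 34.7% ≤ 36%; employment 81 ≥ 12 mo; reserves 17.1 ≥ 6 mo → does not qualify.

Product A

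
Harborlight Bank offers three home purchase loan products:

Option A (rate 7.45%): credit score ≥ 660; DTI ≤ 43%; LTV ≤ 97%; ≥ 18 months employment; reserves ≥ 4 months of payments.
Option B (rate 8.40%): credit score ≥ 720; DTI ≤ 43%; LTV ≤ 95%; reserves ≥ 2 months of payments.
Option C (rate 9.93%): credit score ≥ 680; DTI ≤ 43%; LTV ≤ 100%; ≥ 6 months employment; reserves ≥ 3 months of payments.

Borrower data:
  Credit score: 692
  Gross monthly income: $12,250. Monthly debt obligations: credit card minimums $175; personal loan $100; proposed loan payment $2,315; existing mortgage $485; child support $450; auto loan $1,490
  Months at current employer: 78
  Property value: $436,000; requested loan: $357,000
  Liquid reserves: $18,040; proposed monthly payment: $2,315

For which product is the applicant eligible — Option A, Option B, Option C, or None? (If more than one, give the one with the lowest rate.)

Option A

Total debts = (175 + 100 + 2,315 + 485 + 450 + 1,490) = 5,015; DTI = 5,015/12,250 = 40.9%.
LTV = 357,000/436,000 = 81.9%.
Reserves = 18,040/2,315 = 7.8 months.
Option A: score 692 ≥ 660; DTI 40.9% ≤ 43%; LTV 81.9% ≤ 97%; employment 78 ≥ 18 mo; reserves 7.8 ≥ 4 mo → qualifies.
Option B: score 692 < 720; DTI 40.9% ≤ 43%; LTV 81.9% ≤ 95%; reserves 7.8 ≥ 2 mo → does not qualify.
Option C: score 692 ≥ 680; DTI 40.9% ≤ 43%; LTV 81.9% ≤ 100%; employment 78 ≥ 6 mo; reserves 7.8 ≥ 3 mo → qualifies.
Qualifying: Option A, Option C. Lowest rate is 7.45% → Option A.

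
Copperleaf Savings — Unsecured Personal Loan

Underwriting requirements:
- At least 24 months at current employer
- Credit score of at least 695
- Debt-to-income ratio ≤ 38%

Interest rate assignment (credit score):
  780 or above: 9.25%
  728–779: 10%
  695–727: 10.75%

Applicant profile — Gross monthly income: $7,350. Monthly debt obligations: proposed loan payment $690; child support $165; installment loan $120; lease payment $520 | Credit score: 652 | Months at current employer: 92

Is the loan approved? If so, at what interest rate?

Denied

Credit score 652 < 695 (below minimum)
Total monthly debts = (690 + 165 + 120 + 520) = 1,495. DTI: 1,495 ÷ 7,350 = 20.3%, within the 38% cap
Employment 92 ≥ 24 months
Not all requirements met → denied.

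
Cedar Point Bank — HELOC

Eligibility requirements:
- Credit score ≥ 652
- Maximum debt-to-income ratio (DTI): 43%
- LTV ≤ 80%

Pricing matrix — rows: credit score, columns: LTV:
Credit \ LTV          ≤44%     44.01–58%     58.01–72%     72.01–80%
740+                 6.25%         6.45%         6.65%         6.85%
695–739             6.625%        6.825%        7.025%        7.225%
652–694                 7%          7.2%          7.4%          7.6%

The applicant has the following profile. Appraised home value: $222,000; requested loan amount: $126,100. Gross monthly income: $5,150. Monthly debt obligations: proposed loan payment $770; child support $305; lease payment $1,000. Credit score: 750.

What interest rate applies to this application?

6.45%

Credit score 750 ≥ 652; Total monthly debts = (770 + 305 + 1,000) = 2,075. DTI: 2,075 ÷ 5,150 = 40.3%, within the 43% cap
Loan-to-value = 126,100/222,000 = 56.8% — pass (80% max)
Score 750 is in the 740+ band; LTV 56.8% is in the 44.01–58% band → 6.45%.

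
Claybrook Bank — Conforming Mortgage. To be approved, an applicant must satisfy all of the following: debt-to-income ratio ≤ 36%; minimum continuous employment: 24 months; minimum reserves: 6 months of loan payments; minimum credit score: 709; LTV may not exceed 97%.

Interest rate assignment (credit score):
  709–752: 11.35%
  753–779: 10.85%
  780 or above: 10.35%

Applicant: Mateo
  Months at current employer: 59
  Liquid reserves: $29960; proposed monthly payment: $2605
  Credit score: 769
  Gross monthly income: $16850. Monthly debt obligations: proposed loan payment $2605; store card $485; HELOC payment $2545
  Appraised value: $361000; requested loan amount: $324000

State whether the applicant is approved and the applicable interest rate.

Credit score 769 ≥ 709 (meets minimum)
Total monthly debts = (2,605 + 485 + 2,545) = 5,635. Debt-to-income = 5,635/16,850 = 33.4% — meets 36% limit
Employment 59 ≥ 24 months
Liquid reserves cover 29,960/2,605 = 11.5 months — ≥ 6 required
LTV = 324,000/361,000 = 89.8% ≤ 97%
All requirements met. Score 769 falls in the 753–779 tier → 10.85%.

Approved at 10.85%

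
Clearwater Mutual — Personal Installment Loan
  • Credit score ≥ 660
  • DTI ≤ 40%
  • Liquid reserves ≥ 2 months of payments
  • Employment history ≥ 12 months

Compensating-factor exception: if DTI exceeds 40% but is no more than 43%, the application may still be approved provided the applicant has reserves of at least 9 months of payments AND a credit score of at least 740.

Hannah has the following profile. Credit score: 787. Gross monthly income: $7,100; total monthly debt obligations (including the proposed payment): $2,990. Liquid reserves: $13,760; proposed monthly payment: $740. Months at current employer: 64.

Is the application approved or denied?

Approved

Credit score 787 ≥ 660 (meets base)
DTI = 2,990/7,100 = 42.1% > 40% — standard DTI limit exceeded.
Liquid reserves cover 13,760/740 = 18.6 months — ≥ 2 required
Employment 64 ≥ 12 months
DTI 42.1% is within the 40%–43% exception band; checking compensating factors.
Reserves 18.6 ≥ 9 months; credit score 787 ≥ 740.
Both override conditions satisfied; DTI exception granted.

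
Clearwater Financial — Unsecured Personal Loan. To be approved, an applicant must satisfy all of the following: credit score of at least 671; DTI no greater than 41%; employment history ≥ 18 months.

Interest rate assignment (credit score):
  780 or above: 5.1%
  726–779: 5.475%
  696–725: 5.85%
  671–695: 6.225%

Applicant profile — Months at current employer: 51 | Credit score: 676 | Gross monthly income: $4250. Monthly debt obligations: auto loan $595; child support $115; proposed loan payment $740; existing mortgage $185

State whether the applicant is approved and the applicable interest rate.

Approved at 6.225%

Credit score 676 ≥ 671 (meets minimum)
Total monthly debts = (595 + 115 + 740 + 185) = 1,635. DTI = 1,635/4,250 = 38.5% ≤ 41%
Employment 51 ≥ 18 months
All requirements met. Score 676 falls in the 671–695 tier → 6.225%.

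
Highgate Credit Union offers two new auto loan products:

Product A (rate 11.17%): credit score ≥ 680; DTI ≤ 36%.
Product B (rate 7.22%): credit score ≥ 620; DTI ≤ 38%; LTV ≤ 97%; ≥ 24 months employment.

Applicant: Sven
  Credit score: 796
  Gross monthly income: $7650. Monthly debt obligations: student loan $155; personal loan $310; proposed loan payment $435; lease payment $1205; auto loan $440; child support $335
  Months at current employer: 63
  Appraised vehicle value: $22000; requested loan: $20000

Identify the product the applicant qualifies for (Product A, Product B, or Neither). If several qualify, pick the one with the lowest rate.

Total debts = (155 + 310 + 435 + 1,205 + 440 + 335) = 2,880; DTI = 2,880/7,650 = 37.6%.
LTV = 20,000/22,000 = 90.9%.
Product A: score 796 ≥ 680; DTI 37.6% > 36% → does not qualify.
Product B: score 796 ≥ 620; DTI 37.6% ≤ 38%; LTV 90.9% ≤ 97%; employment 63 ≥ 24 mo → qualifies.

Product B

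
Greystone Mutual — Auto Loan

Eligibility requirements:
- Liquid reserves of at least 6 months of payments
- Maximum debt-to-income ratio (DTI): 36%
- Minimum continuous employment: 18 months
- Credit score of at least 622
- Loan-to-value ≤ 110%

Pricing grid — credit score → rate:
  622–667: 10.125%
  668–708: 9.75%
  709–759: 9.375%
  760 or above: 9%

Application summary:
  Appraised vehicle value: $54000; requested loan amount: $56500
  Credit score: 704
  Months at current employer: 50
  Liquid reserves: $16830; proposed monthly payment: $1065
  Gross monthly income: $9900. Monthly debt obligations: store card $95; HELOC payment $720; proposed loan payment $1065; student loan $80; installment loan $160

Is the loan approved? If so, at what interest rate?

Approved at 9.75%

Credit score 704 ≥ 622 (meets minimum)
Employment 50 ≥ 18 months
Total monthly debts = (95 + 720 + 1,065 + 80 + 160) = 2,120. Debt-to-income = 2,120/9,900 = 21.4% — meets 36% limit
Liquid reserves cover 16,830/1,065 = 15.8 months — ≥ 6 required
Loan-to-value = 56,500/54,000 = 104.6% — pass (110% max)
All requirements met. Score 704 falls in the 668–708 tier → 9.75%.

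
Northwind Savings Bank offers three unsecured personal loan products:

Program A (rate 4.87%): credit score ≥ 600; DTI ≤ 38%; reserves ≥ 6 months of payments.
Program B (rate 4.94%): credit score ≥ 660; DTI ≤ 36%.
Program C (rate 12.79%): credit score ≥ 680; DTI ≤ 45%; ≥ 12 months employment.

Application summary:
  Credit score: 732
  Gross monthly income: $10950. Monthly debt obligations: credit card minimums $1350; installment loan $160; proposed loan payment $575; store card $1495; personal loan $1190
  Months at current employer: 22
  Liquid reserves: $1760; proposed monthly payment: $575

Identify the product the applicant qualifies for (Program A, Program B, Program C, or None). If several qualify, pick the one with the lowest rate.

Program C

Total debts = (1,350 + 160 + 575 + 1,495 + 1,190) = 4,770; DTI = 4,770/10,950 = 43.6%.
Reserves = 1,760/575 = 3.1 months.
Program A: score 732 ≥ 600; DTI 43.6% > 38%; reserves 3.1 < 6 mo → does not qualify.
Program B: score 732 ≥ 660; DTI 43.6% > 36% → does not qualify.
Program C: score 732 ≥ 680; DTI 43.6% ≤ 45%; employment 22 ≥ 12 mo → qualifies.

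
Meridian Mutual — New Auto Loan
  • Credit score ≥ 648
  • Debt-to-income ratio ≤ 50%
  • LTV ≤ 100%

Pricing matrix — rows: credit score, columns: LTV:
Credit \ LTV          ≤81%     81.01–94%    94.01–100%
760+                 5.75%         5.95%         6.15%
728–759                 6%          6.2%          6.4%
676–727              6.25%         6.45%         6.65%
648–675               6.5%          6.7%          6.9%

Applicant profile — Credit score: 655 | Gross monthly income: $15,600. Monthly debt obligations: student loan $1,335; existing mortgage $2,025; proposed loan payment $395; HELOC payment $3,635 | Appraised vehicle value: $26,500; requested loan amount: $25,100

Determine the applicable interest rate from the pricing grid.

6.9%

Credit score 655 ≥ 648; Total monthly debts = (1,335 + 2,025 + 395 + 3,635) = 7,390. Debt-to-income = 7,390/15,600 = 47.4% — meets 50% limit
LTV = 25,100/26,500 = 94.7% ≤ 100%
Credit 655 → row 648–675; LTV 94.7% → column 94.01–100%. Grid cell → 6.9%.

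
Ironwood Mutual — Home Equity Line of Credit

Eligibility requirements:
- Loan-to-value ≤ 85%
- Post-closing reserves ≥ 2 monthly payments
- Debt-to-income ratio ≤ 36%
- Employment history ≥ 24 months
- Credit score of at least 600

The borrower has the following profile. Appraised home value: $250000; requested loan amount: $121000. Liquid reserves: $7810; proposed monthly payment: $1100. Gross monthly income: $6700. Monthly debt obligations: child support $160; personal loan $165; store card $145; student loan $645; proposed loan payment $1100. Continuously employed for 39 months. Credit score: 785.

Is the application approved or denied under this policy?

Approved

LTV: 121,000 ÷ 250,000 = 48.4%, within 85% cap
Reserves: 7,810 ÷ 1,100 = 7.1 months (meets 2-month minimum)
Total monthly debts = (160 + 165 + 145 + 645 + 1,100) = 2,215. Debt-to-income = 2,215/6,700 = 33.1% — meets 36% limit
Employment 39 ≥ 24 months
Credit score 785 ≥ 600 (meets)
All criteria satisfied.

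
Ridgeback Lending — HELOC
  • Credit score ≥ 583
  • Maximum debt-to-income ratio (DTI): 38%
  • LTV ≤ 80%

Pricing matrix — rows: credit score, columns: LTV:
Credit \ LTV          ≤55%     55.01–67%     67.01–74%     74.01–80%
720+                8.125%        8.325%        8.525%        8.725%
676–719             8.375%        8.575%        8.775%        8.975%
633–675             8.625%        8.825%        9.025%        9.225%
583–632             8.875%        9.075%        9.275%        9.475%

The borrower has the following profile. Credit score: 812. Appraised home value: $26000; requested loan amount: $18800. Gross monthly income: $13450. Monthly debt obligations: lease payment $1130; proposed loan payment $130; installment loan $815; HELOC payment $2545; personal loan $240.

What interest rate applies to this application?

Credit score 812 ≥ 583; Total monthly debts = (1,130 + 130 + 815 + 2,545 + 240) = 4,860. DTI = 4,860/13,450 = 36.1% ≤ 38%
LTV: 18,800 ÷ 26,000 = 72.3%, within 80% cap
Row: 812 falls in 720+. Column: 72.3% falls in 67.01–74%. Rate = 8.525%.

8.525%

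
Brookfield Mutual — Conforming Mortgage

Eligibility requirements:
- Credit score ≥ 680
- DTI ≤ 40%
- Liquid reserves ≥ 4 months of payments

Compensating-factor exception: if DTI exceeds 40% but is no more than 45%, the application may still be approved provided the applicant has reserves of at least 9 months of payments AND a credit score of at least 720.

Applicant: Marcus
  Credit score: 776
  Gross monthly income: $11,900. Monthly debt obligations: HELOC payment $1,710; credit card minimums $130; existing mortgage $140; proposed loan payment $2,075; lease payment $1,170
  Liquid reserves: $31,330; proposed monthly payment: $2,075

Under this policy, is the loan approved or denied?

Approved

Credit score 776 ≥ 680 (meets base)
Total debts = (1,710 + 130 + 140 + 2,075 + 1,170) = 5,225. DTI = 5,225/11,900 = 43.9% > 40% — standard DTI limit exceeded.
Liquid reserves cover 31,330/2,075 = 15.1 months — ≥ 4 required
43.9% falls in the override range (40%–45%), so the compensating-factor test applies.
Override check — reserves: 15.1 mo (ok); score: 776 (ok).
Both compensating conditions met → exception applies.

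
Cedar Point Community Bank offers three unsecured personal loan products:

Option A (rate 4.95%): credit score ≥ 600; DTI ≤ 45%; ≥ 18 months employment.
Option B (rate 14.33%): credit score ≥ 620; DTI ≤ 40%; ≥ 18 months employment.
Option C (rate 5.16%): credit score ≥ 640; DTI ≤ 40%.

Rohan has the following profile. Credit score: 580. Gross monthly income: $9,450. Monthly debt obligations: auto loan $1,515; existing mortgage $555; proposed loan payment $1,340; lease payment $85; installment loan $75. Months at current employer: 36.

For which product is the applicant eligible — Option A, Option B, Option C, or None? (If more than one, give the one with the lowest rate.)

Total debts = (1,515 + 555 + 1,340 + 85 + 75) = 3,570; DTI = 3,570/9,450 = 37.8%.
Option A: score 580 < 600; DTI 37.8% ≤ 45%; employment 36 ≥ 18 mo → does not qualify.
Option B: score 580 < 620; DTI 37.8% ≤ 40%; employment 36 ≥ 18 mo → does not qualify.
Option C: score 580 < 640; DTI 37.8% ≤ 40% → does not qualify.

None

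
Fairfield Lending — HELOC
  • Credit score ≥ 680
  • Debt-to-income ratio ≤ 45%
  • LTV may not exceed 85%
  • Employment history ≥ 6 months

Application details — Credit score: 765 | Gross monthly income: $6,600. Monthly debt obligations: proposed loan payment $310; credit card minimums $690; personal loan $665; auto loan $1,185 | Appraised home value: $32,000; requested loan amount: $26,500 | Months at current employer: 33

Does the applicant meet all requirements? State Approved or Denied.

Approved

Credit score 765 ≥ 680 (meets)
Total monthly debts = (310 + 690 + 665 + 1,185) = 2,850. DTI: 2,850 ÷ 6,600 = 43.2%, within the 45% cap
Loan-to-value = 26,500/32,000 = 82.8% — pass (85% max)
Employment 33 ≥ 6 months
All criteria satisfied.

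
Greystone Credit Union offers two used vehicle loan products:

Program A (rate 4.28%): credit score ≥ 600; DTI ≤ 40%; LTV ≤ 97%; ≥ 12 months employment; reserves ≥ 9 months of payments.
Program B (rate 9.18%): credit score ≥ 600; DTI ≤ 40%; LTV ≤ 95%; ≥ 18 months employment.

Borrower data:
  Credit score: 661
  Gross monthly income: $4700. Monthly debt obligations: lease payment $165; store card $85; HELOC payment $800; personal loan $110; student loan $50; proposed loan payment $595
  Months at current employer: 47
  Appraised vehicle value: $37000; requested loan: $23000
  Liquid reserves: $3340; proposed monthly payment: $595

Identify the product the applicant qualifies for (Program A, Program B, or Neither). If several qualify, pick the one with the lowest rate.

Total debts = (165 + 85 + 800 + 110 + 50 + 595) = 1,805; DTI = 1,805/4,700 = 38.4%.
LTV = 23,000/37,000 = 62.2%.
Reserves = 3,340/595 = 5.6 months.
Program A: score 661 ≥ 600; DTI 38.4% ≤ 40%; LTV 62.2% ≤ 97%; employment 47 ≥ 12 mo; reserves 5.6 < 9 mo → does not qualify.
Program B: score 661 ≥ 600; DTI 38.4% ≤ 40%; LTV 62.2% ≤ 95%; employment 47 ≥ 18 mo → qualifies.

Program B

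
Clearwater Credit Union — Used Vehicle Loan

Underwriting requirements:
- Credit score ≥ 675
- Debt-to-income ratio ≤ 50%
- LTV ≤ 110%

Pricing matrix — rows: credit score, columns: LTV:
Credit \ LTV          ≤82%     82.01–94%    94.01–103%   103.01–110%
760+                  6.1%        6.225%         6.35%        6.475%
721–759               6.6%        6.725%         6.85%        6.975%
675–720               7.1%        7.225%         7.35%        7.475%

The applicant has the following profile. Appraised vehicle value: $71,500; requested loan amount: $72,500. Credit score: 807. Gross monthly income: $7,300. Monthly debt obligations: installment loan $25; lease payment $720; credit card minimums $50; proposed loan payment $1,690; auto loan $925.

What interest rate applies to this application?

6.35%

Credit score 807 ≥ 675; Total monthly debts = (25 + 720 + 50 + 1,690 + 925) = 3,410. DTI: 3,410 ÷ 7,300 = 46.7%, within the 50% cap
LTV = 72,500/71,500 = 101.4% ≤ 110%
Credit 807 → row 760+; LTV 101.4% → column 94.01–103%. Grid cell → 6.35%.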